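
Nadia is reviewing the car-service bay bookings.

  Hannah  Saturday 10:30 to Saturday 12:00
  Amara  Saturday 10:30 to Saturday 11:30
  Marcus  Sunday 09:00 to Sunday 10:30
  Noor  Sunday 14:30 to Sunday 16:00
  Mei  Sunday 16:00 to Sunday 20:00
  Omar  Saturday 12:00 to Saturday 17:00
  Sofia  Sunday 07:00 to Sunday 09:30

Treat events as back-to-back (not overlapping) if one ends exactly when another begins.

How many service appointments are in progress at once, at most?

Sweep the timeline, counting +1 at each start and −1 at each end (ends before starts at a tie):
Saturday 10:30 start Amara → 1
Saturday 10:30 start Hannah → 2
Saturday 11:30 end Amara → 1
Saturday 12:00 end Hannah → 0
Saturday 12:00 start Omar → 1
Saturday 17:00 end Omar → 0
Sunday 07:00 start Sofia → 1
Sunday 09:00 start Marcus → 2
Sunday 09:30 end Sofia → 1
Sunday 10:30 end Marcus → 0
Sunday 14:30 start Noor → 1
Sunday 16:00 end Noor → 0
Sunday 16:00 start Mei → 1
Sunday 20:00 end Mei → 0
Peak is 2, at Saturday 10:30 (Amara, Hannah).

2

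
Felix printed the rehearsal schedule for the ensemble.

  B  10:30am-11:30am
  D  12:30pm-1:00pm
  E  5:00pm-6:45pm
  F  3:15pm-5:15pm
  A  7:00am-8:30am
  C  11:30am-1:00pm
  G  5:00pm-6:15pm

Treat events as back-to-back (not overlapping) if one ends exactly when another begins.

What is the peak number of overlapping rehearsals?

Sort all start/end points and keep a running count:
7:00am start A → 1
8:30am end A → 0
10:30am start B → 1
11:30am end B → 0
11:30am start C → 1
12:30pm start D → 2
1:00pm end C → 1
1:00pm end D → 0
3:15pm start F → 1
5:00pm start E → 2
5:00pm start G → 3
5:15pm end F → 2
6:15pm end G → 1
6:45pm end E → 0
Peak is 3, at 5:00pm (E, F, G).

3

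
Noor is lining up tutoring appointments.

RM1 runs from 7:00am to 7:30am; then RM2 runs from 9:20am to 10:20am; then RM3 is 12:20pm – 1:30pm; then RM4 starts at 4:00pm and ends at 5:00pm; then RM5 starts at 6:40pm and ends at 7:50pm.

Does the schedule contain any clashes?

No

Sorted by start: RM1, RM2, RM3, RM4, RM5.
RM2 starts after RM1 ends, so nothing later overlaps RM1 either.
RM3 starts after RM2 ends, so nothing later overlaps RM2 either.
RM4 starts after RM3 ends, so nothing later overlaps RM3 either.
RM5 starts after RM4 ends.
Every pair is clear; the schedule has no overlaps.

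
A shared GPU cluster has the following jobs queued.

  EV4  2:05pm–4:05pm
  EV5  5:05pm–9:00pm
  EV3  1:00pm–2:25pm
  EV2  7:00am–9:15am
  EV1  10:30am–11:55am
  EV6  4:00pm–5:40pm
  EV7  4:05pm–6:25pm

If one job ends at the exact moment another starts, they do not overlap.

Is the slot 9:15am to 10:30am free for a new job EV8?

EV2: ends 9:15am at or before EV8 starts 9:15am → clear.
EV1: starts 10:30am at or after EV8 ends 10:30am → clear.
EV3: starts 1:00pm at or after EV8 ends 10:30am → clear.
EV4: starts 2:05pm at or after EV8 ends 10:30am → clear.
EV6: starts 4:00pm at or after EV8 ends 10:30am → clear.
EV7: starts 4:05pm at or after EV8 ends 10:30am → clear.
EV5: starts 5:05pm at or after EV8 ends 10:30am → clear.

Yes — the slot is free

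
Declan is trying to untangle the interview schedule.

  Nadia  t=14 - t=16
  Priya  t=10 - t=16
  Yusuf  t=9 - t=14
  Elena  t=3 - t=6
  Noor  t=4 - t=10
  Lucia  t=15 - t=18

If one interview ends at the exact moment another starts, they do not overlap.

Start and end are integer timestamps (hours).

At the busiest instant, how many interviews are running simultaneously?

3

Walk through starts and ends in time order (an end at T is processed before a start at T):
t=3 start Elena → 1
t=4 start Noor → 2
t=6 end Elena → 1
t=9 start Yusuf → 2
t=10 end Noor → 1
t=10 start Priya → 2
t=14 end Yusuf → 1
t=14 start Nadia → 2
t=15 start Lucia → 3
t=16 end Nadia → 2
t=16 end Priya → 1
t=18 end Lucia → 0
Peak is 3, at t=15 (Lucia, Nadia, Priya).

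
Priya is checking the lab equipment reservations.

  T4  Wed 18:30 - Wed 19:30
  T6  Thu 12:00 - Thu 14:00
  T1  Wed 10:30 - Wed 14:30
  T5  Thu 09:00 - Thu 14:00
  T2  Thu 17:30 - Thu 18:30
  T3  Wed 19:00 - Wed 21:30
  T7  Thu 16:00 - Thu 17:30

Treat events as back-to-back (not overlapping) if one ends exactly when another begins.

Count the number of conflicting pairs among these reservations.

Two intervals overlap when each starts before the other ends.
Sorted by start: T1, T4, T3, T5, T6, T7, T2.
T4 starts after T1 ends; T1 is clear from here.
T3 starts before T4 ends → T4 and T3 overlap.
T5 starts after T4 ends; T4 is clear from here.
T5 starts after T3 ends; T3 is clear from here.
T6 starts before T5 ends → T5 and T6 overlap.
T7 starts after T5 ends; T5 is clear from here.
T7 starts after T6 ends; T6 is clear from here.
T2 starts exactly when T7 ends (back-to-back, no overlap).
Overlapping pairs: T3 & T4, T5 & T6 — 2 in total.

2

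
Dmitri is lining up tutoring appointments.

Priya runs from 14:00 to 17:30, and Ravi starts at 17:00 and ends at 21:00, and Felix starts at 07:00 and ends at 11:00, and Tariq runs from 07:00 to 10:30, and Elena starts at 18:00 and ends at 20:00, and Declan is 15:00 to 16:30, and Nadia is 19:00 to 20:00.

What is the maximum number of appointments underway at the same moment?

3

Walk through starts and ends in time order (an end at T is processed before a start at T):
07:00 start Felix → 1
07:00 start Tariq → 2
10:30 end Tariq → 1
11:00 end Felix → 0
14:00 start Priya → 1
15:00 start Declan → 2
16:30 end Declan → 1
17:00 start Ravi → 2
17:30 end Priya → 1
18:00 start Elena → 2
19:00 start Nadia → 3
20:00 end Elena → 2
20:00 end Nadia → 1
21:00 end Ravi → 0
Peak is 3, at 19:00 (Elena, Nadia, Ravi).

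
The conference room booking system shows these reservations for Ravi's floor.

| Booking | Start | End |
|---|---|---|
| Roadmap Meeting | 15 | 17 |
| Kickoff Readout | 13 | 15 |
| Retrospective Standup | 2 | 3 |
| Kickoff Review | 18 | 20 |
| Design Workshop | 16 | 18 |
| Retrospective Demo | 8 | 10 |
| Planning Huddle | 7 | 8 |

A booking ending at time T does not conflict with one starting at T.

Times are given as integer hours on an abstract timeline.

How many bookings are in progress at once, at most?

2

Walk through starts and ends in time order (an end at T is processed before a start at T):
2 start Retrospective Standup → 1
3 end Retrospective Standup → 0
7 start Planning Huddle → 1
8 end Planning Huddle → 0
8 start Retrospective Demo → 1
10 end Retrospective Demo → 0
13 start Kickoff Readout → 1
15 end Kickoff Readout → 0
15 start Roadmap Meeting → 1
16 start Design Workshop → 2
17 end Roadmap Meeting → 1
18 end Design Workshop → 0
18 start Kickoff Review → 1
20 end Kickoff Review → 0
Peak is 2, at 16 (Design Workshop, Roadmap Meeting).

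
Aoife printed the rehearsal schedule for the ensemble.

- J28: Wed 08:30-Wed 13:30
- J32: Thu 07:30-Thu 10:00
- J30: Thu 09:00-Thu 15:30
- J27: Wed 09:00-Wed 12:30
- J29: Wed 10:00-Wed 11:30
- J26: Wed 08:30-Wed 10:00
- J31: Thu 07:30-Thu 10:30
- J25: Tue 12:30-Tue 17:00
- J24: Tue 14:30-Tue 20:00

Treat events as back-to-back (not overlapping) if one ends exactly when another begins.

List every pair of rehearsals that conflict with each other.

Sorted by start: J25, J24, J26, J28, J27, J29, J31, J32, J30.
J24 starts before J25 ends → J25 and J24 overlap.
J26 starts after J25 ends — done with J25.
J26 starts after J24 ends — done with J24.
J28 starts before J26 ends → J26 and J28 overlap.
J27 starts before J26 ends → J26 and J27 overlap.
J29 starts exactly when J26 ends (back-to-back, no overlap) — done with J26.
J27 starts before J28 ends → J28 and J27 overlap.
J29 starts before J28 ends → J28 and J29 overlap.
J31 starts after J28 ends — done with J28.
J29 starts before J27 ends → J27 and J29 overlap.
J31 starts after J27 ends — done with J27.
J31 starts after J29 ends — done with J29.
J32 starts before J31 ends → J31 and J32 overlap.
J30 starts before J31 ends → J31 and J30 overlap.
J30 starts before J32 ends → J32 and J30 overlap.

J24 & J25, J26 & J27, J26 & J28, J27 & J28, J27 & J29, J28 & J29, J30 & J31, J30 & J32, J31 & J32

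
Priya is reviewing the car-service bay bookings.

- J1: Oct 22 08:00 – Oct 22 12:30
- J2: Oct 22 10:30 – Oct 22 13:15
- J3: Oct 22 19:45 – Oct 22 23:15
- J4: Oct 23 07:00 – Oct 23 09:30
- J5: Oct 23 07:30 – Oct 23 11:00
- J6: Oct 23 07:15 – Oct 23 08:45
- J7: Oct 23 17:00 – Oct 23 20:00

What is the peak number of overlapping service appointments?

3

Sweep the timeline, counting +1 at each start and −1 at each end (ends before starts at a tie):
Oct 22 08:00 start J1 → 1
Oct 22 10:30 start J2 → 2
Oct 22 12:30 end J1 → 1
Oct 22 13:15 end J2 → 0
Oct 22 19:45 start J3 → 1
Oct 22 23:15 end J3 → 0
Oct 23 07:00 start J4 → 1
Oct 23 07:15 start J6 → 2
Oct 23 07:30 start J5 → 3
Oct 23 08:45 end J6 → 2
Oct 23 09:30 end J4 → 1
Oct 23 11:00 end J5 → 0
Oct 23 17:00 start J7 → 1
Oct 23 20:00 end J7 → 0
Peak is 3, at Oct 23 07:30 (J4, J5, J6).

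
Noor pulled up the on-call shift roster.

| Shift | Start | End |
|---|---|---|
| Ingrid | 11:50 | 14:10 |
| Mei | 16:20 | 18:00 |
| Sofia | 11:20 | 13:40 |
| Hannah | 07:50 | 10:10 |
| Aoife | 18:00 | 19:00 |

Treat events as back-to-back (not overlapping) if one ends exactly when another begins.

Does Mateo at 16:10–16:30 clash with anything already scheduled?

Hannah: ends 10:10 at or before Mateo starts 16:10 → clear.
Sofia: ends 13:40 at or before Mateo starts 16:10 → clear.
Ingrid: ends 14:10 at or before Mateo starts 16:10 → clear.
Mei: starts 16:20 before Mateo ends 16:30, and ends 18:00 after Mateo starts 16:10 → overlap.
Aoife: starts 18:00 at or after Mateo ends 16:30 → clear.
Mateo overlaps Mei.

Yes — it overlaps Mei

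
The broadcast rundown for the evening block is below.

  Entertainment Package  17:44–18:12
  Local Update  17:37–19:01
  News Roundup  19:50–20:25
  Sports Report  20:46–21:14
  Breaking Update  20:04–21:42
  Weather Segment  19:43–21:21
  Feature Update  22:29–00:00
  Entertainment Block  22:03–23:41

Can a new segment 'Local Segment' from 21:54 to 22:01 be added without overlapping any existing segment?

Local Update: ends 19:01 at or before Local Segment starts 21:54 → clear.
Entertainment Package: ends 18:12 at or before Local Segment starts 21:54 → clear.
Weather Segment: ends 21:21 at or before Local Segment starts 21:54 → clear.
News Roundup: ends 20:25 at or before Local Segment starts 21:54 → clear.
Breaking Update: ends 21:42 at or before Local Segment starts 21:54 → clear.
Sports Report: ends 21:14 at or before Local Segment starts 21:54 → clear.
Entertainment Block: starts 22:03 at or after Local Segment ends 22:01 → clear.
Feature Update: starts 22:29 at or after Local Segment ends 22:01 → clear.

Yes — the slot is free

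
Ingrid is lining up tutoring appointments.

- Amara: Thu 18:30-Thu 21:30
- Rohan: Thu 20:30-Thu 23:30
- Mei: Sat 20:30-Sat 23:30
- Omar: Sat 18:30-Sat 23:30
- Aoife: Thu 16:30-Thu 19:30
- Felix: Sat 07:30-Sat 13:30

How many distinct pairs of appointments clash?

Sorted by start: Aoife, Amara, Rohan, Felix, Omar, Mei.
Amara starts before Aoife ends → Aoife and Amara overlap.
Rohan starts after Aoife ends; Aoife is clear from here.
Rohan starts before Amara ends → Amara and Rohan overlap.
Felix starts after Amara ends; Amara is clear from here.
Felix starts after Rohan ends; Rohan is clear from here.
Omar starts after Felix ends; Felix is clear from here.
Mei starts before Omar ends → Omar and Mei overlap.
Overlapping pairs: Amara & Aoife, Amara & Rohan, Mei & Omar — 3 in total.

3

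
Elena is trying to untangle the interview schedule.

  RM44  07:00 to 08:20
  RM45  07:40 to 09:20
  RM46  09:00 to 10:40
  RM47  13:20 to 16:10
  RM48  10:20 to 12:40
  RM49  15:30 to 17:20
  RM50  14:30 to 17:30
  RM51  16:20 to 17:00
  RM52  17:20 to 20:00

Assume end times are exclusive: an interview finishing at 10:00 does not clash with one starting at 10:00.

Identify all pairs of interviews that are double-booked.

RM44 & RM45, RM45 & RM46, RM46 & RM48, RM47 & RM49, RM47 & RM50, RM49 & RM50, RM49 & RM51, RM50 & RM51, RM50 & RM52

Sorted by start: RM44, RM45, RM46, RM48, RM47, RM50, RM49, RM51, RM52.
RM45 starts before RM44 ends → RM44 and RM45 overlap.
RM46 starts after RM44 ends — done with RM44.
RM46 starts before RM45 ends → RM45 and RM46 overlap.
RM48 starts after RM45 ends — done with RM45.
RM48 starts before RM46 ends → RM46 and RM48 overlap.
RM47 starts after RM46 ends — done with RM46.
RM47 starts after RM48 ends — done with RM48.
RM50 starts before RM47 ends → RM47 and RM50 overlap.
RM49 starts before RM47 ends → RM47 and RM49 overlap.
RM51 starts after RM47 ends — done with RM47.
RM49 starts before RM50 ends → RM50 and RM49 overlap.
RM51 starts before RM50 ends → RM50 and RM51 overlap.
RM52 starts before RM50 ends → RM50 and RM52 overlap.
RM51 starts before RM49 ends → RM49 and RM51 overlap.
RM52 starts exactly when RM49 ends (back-to-back, no overlap).
RM52 starts after RM51 ends.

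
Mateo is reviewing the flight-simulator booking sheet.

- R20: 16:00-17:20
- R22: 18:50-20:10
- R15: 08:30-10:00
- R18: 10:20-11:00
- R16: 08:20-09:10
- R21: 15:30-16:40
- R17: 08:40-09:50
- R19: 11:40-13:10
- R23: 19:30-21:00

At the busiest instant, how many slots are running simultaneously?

3

Walk through starts and ends in time order (an end at T is processed before a start at T):
08:20 start R16 → 1
08:30 start R15 → 2
08:40 start R17 → 3
09:10 end R16 → 2
09:50 end R17 → 1
10:00 end R15 → 0
10:20 start R18 → 1
11:00 end R18 → 0
11:40 start R19 → 1
13:10 end R19 → 0
15:30 start R21 → 1
16:00 start R20 → 2
16:40 end R21 → 1
17:20 end R20 → 0
18:50 start R22 → 1
19:30 start R23 → 2
20:10 end R22 → 1
21:00 end R23 → 0
Peak is 3, at 08:40 (R15, R16, R17).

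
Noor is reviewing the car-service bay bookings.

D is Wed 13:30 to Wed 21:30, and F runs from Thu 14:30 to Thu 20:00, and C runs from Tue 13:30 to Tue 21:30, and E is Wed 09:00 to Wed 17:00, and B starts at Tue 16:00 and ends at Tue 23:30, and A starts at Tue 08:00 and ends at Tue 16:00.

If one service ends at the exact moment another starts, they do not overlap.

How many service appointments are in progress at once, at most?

2

Walk through starts and ends in time order (an end at T is processed before a start at T):
Tue 08:00 start A → 1
Tue 13:30 start C → 2
Tue 16:00 end A → 1
Tue 16:00 start B → 2
Tue 21:30 end C → 1
Tue 23:30 end B → 0
Wed 09:00 start E → 1
Wed 13:30 start D → 2
Wed 17:00 end E → 1
Wed 21:30 end D → 0
Thu 14:30 start F → 1
Thu 20:00 end F → 0
Peak is 2, at Tue 13:30 (A, C).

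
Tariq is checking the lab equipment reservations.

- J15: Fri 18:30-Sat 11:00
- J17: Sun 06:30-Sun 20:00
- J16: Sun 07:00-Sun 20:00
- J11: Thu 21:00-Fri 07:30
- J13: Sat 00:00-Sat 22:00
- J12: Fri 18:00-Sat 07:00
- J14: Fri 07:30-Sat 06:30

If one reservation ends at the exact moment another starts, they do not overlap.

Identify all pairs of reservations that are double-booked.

Sorted by start: J11, J14, J12, J15, J13, J17, J16.
J14 starts exactly when J11 ends (back-to-back, no overlap), so J11 has no further overlaps.
J12 starts before J14 ends → J14 and J12 overlap.
J15 starts before J14 ends → J14 and J15 overlap.
J13 starts before J14 ends → J14 and J13 overlap.
J17 starts after J14 ends, so J14 has no further overlaps.
J15 starts before J12 ends → J12 and J15 overlap.
J13 starts before J12 ends → J12 and J13 overlap.
J17 starts after J12 ends, so J12 has no further overlaps.
J13 starts before J15 ends → J15 and J13 overlap.
J17 starts after J15 ends, so J15 has no further overlaps.
J17 starts after J13 ends, so J13 has no further overlaps.
J16 starts before J17 ends → J17 and J16 overlap.

J12 & J13, J12 & J14, J12 & J15, J13 & J14, J13 & J15, J14 & J15, J16 & J17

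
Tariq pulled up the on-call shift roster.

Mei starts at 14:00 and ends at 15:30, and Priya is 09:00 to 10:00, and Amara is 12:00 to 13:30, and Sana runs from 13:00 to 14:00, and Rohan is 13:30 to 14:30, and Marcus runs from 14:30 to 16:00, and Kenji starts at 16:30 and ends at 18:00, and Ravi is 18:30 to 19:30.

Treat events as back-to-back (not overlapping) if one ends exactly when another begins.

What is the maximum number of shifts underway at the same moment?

2

Sort all start/end points and keep a running count:
09:00 start Priya → 1
10:00 end Priya → 0
12:00 start Amara → 1
13:00 start Sana → 2
13:30 end Amara → 1
13:30 start Rohan → 2
14:00 end Sana → 1
14:00 start Mei → 2
14:30 end Rohan → 1
14:30 start Marcus → 2
15:30 end Mei → 1
16:00 end Marcus → 0
16:30 start Kenji → 1
18:00 end Kenji → 0
18:30 start Ravi → 1
19:30 end Ravi → 0
Peak is 2, at 13:00 (Amara, Sana).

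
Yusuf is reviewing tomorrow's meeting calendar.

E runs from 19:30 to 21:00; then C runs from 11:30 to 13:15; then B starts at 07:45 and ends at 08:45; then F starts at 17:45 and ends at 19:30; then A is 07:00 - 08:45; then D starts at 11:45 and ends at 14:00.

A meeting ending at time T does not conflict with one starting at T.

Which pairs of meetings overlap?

A & B, C & D

Check each pair: they overlap iff neither finishes before the other starts.
Sorted by start: A, B, C, D, F, E.
B starts before A ends → A and B overlap.
C starts after A ends; A is clear from here.
C starts after B ends; B is clear from here.
D starts before C ends → C and D overlap.
F starts after C ends; C is clear from here.
F starts after D ends; D is clear from here.
E starts exactly when F ends (back-to-back, no overlap).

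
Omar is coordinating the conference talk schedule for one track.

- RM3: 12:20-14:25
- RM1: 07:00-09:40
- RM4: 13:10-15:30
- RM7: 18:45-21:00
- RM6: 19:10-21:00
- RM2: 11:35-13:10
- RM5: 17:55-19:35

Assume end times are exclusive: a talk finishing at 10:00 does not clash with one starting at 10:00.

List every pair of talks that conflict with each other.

Sorted by start: RM1, RM2, RM3, RM4, RM5, RM7, RM6.
RM2 starts after RM1 ends, so nothing later overlaps RM1 either.
RM3 starts before RM2 ends → RM2 and RM3 overlap.
RM4 starts exactly when RM2 ends (back-to-back, no overlap), so nothing later overlaps RM2 either.
RM4 starts before RM3 ends → RM3 and RM4 overlap.
RM5 starts after RM3 ends, so nothing later overlaps RM3 either.
RM5 starts after RM4 ends, so nothing later overlaps RM4 either.
RM7 starts before RM5 ends → RM5 and RM7 overlap.
RM6 starts before RM5 ends → RM5 and RM6 overlap.
RM6 starts before RM7 ends → RM7 and RM6 overlap.

RM2 & RM3, RM3 & RM4, RM5 & RM6, RM5 & RM7, RM6 & RM7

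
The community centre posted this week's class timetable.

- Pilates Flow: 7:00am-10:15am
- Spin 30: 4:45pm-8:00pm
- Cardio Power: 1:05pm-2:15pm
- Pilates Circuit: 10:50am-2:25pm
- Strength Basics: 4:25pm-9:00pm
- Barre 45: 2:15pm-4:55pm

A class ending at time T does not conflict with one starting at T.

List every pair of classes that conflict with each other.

Sorted by start: Pilates Flow, Pilates Circuit, Cardio Power, Barre 45, Strength Basics, Spin 30.
Pilates Circuit starts after Pilates Flow ends — done with Pilates Flow.
Cardio Power starts before Pilates Circuit ends → Pilates Circuit and Cardio Power overlap.
Barre 45 starts before Pilates Circuit ends → Pilates Circuit and Barre 45 overlap.
Strength Basics starts after Pilates Circuit ends — done with Pilates Circuit.
Barre 45 starts exactly when Cardio Power ends (back-to-back, no overlap) — done with Cardio Power.
Strength Basics starts before Barre 45 ends → Barre 45 and Strength Basics overlap.
Spin 30 starts before Barre 45 ends → Barre 45 and Spin 30 overlap.
Spin 30 starts before Strength Basics ends → Strength Basics and Spin 30 overlap.

Barre 45 & Pilates Circuit, Barre 45 & Spin 30, Barre 45 & Strength Basics, Cardio Power & Pilates Circuit, Spin 30 & Strength Basics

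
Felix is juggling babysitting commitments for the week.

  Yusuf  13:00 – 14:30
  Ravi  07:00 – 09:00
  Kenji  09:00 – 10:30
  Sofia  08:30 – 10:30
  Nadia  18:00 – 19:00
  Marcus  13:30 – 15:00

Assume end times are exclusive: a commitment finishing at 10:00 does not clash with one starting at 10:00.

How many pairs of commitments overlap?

3

Sorted by start: Ravi, Sofia, Kenji, Yusuf, Marcus, Nadia.
Sofia starts before Ravi ends → Ravi and Sofia overlap.
Kenji starts exactly when Ravi ends (back-to-back, no overlap), so Ravi has no further overlaps.
Kenji starts before Sofia ends → Sofia and Kenji overlap.
Yusuf starts after Sofia ends, so Sofia has no further overlaps.
Yusuf starts after Kenji ends, so Kenji has no further overlaps.
Marcus starts before Yusuf ends → Yusuf and Marcus overlap.
Nadia starts after Yusuf ends.
Nadia starts after Marcus ends.
Overlapping pairs: Kenji & Sofia, Marcus & Yusuf, Ravi & Sofia — 3 in total.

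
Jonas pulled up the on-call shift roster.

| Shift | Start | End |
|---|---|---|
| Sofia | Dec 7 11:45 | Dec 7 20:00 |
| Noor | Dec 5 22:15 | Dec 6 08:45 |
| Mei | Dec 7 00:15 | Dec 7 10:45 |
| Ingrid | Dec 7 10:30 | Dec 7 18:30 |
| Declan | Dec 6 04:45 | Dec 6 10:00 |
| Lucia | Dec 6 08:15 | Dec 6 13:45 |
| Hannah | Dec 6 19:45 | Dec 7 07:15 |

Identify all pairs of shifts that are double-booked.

Sorted by start: Noor, Declan, Lucia, Hannah, Mei, Ingrid, Sofia.
Declan starts before Noor ends → Noor and Declan overlap.
Lucia starts before Noor ends → Noor and Lucia overlap.
Hannah starts after Noor ends, so nothing later overlaps Noor either.
Lucia starts before Declan ends → Declan and Lucia overlap.
Hannah starts after Declan ends, so nothing later overlaps Declan either.
Hannah starts after Lucia ends, so nothing later overlaps Lucia either.
Mei starts before Hannah ends → Hannah and Mei overlap.
Ingrid starts after Hannah ends, so nothing later overlaps Hannah either.
Ingrid starts before Mei ends → Mei and Ingrid overlap.
Sofia starts after Mei ends.
Sofia starts before Ingrid ends → Ingrid and Sofia overlap.

Declan & Lucia, Declan & Noor, Hannah & Mei, Ingrid & Mei, Ingrid & Sofia, Lucia & Noor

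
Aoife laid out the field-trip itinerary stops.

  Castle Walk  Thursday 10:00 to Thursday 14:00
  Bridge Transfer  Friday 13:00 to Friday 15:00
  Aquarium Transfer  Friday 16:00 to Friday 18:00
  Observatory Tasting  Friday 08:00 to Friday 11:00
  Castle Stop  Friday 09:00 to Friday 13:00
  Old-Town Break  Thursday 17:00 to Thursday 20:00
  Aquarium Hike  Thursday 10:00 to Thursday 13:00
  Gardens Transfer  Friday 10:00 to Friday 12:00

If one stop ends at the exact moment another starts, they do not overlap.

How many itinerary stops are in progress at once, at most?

Sort all start/end points and keep a running count:
Thursday 10:00 start Aquarium Hike → 1
Thursday 10:00 start Castle Walk → 2
Thursday 13:00 end Aquarium Hike → 1
Thursday 14:00 end Castle Walk → 0
Thursday 17:00 start Old-Town Break → 1
Thursday 20:00 end Old-Town Break → 0
Friday 08:00 start Observatory Tasting → 1
Friday 09:00 start Castle Stop → 2
Friday 10:00 start Gardens Transfer → 3
Friday 11:00 end Observatory Tasting → 2
Friday 12:00 end Gardens Transfer → 1
Friday 13:00 end Castle Stop → 0
Friday 13:00 start Bridge Transfer → 1
Friday 15:00 end Bridge Transfer → 0
Friday 16:00 start Aquarium Transfer → 1
Friday 18:00 end Aquarium Transfer → 0
Peak is 3, at Friday 10:00 (Castle Stop, Gardens Transfer, Observatory Tasting).

3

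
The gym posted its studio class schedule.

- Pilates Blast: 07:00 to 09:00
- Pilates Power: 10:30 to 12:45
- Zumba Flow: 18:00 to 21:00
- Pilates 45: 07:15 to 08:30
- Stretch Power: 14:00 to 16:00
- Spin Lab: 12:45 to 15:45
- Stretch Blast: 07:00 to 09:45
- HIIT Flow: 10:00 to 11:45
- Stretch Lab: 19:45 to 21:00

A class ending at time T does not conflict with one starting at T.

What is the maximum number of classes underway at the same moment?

3

Sweep the timeline, counting +1 at each start and −1 at each end (ends before starts at a tie):
07:00 start Pilates Blast → 1
07:00 start Stretch Blast → 2
07:15 start Pilates 45 → 3
08:30 end Pilates 45 → 2
09:00 end Pilates Blast → 1
09:45 end Stretch Blast → 0
10:00 start HIIT Flow → 1
10:30 start Pilates Power → 2
11:45 end HIIT Flow → 1
12:45 end Pilates Power → 0
12:45 start Spin Lab → 1
14:00 start Stretch Power → 2
15:45 end Spin Lab → 1
16:00 end Stretch Power → 0
18:00 start Zumba Flow → 1
19:45 start Stretch Lab → 2
21:00 end Stretch Lab → 1
21:00 end Zumba Flow → 0
Peak is 3, at 07:15 (Pilates 45, Pilates Blast, Stretch Blast).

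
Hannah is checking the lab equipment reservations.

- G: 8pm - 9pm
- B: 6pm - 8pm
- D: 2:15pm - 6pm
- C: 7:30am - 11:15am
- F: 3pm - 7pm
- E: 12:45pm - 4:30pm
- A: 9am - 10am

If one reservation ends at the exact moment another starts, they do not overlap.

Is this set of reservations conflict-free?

Sorted by start: C, A, E, D, F, B, G.
A starts before C ends → C and A overlap.
That's a conflict, so the schedule is not conflict-free.

No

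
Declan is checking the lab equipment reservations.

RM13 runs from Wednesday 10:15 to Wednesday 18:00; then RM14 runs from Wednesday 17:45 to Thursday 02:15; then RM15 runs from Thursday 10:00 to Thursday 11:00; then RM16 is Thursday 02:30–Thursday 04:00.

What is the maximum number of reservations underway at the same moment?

Sort all start/end points and keep a running count:
Wednesday 10:15 start RM13 → 1
Wednesday 17:45 start RM14 → 2
Wednesday 18:00 end RM13 → 1
Thursday 02:15 end RM14 → 0
Thursday 02:30 start RM16 → 1
Thursday 04:00 end RM16 → 0
Thursday 10:00 start RM15 → 1
Thursday 11:00 end RM15 → 0
Peak is 2, at Wednesday 17:45 (RM13, RM14).

2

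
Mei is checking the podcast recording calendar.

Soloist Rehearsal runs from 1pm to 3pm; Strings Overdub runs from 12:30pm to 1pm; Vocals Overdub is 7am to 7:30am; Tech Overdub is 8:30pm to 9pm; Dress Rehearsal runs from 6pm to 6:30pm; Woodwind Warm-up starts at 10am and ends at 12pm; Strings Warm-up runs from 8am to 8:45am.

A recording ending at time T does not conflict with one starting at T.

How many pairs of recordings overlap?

Check each pair: they overlap iff neither finishes before the other starts.
Sorted by start: Vocals Overdub, Strings Warm-up, Woodwind Warm-up, Strings Overdub, Soloist Rehearsal, Dress Rehearsal, Tech Overdub.
Strings Warm-up starts after Vocals Overdub ends — done with Vocals Overdub.
Woodwind Warm-up starts after Strings Warm-up ends — done with Strings Warm-up.
Strings Overdub starts after Woodwind Warm-up ends — done with Woodwind Warm-up.
Soloist Rehearsal starts exactly when Strings Overdub ends (back-to-back, no overlap) — done with Strings Overdub.
Dress Rehearsal starts after Soloist Rehearsal ends — done with Soloist Rehearsal.
Tech Overdub starts after Dress Rehearsal ends.
No pair overlaps.

0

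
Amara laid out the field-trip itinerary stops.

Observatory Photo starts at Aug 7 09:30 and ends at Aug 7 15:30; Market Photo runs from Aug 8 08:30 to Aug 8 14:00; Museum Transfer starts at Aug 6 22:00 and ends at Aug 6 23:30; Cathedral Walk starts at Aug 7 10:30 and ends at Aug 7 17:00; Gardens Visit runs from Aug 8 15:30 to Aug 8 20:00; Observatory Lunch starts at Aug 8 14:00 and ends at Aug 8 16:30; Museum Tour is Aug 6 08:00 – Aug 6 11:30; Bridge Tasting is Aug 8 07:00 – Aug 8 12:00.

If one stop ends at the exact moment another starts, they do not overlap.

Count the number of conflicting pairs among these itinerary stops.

3

Sorted by start: Museum Tour, Museum Transfer, Observatory Photo, Cathedral Walk, Bridge Tasting, Market Photo, Observatory Lunch, Gardens Visit.
Museum Transfer starts after Museum Tour ends, so Museum Tour has no further overlaps.
Observatory Photo starts after Museum Transfer ends, so Museum Transfer has no further overlaps.
Cathedral Walk starts before Observatory Photo ends → Observatory Photo and Cathedral Walk overlap.
Bridge Tasting starts after Observatory Photo ends, so Observatory Photo has no further overlaps.
Bridge Tasting starts after Cathedral Walk ends, so Cathedral Walk has no further overlaps.
Market Photo starts before Bridge Tasting ends → Bridge Tasting and Market Photo overlap.
Observatory Lunch starts after Bridge Tasting ends, so Bridge Tasting has no further overlaps.
Observatory Lunch starts exactly when Market Photo ends (back-to-back, no overlap), so Market Photo has no further overlaps.
Gardens Visit starts before Observatory Lunch ends → Observatory Lunch and Gardens Visit overlap.
Overlapping pairs: Bridge Tasting & Market Photo, Cathedral Walk & Observatory Photo, Gardens Visit & Observatory Lunch — 3 in total.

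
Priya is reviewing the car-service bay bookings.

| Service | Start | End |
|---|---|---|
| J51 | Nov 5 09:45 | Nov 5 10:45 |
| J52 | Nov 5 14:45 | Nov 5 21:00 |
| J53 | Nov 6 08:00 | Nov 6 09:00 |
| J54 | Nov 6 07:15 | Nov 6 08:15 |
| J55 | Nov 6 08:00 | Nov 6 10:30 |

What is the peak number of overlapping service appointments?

3

Walk through starts and ends in time order (an end at T is processed before a start at T):
Nov 5 09:45 start J51 → 1
Nov 5 10:45 end J51 → 0
Nov 5 14:45 start J52 → 1
Nov 5 21:00 end J52 → 0
Nov 6 07:15 start J54 → 1
Nov 6 08:00 start J53 → 2
Nov 6 08:00 start J55 → 3
Nov 6 08:15 end J54 → 2
Nov 6 09:00 end J53 → 1
Nov 6 10:30 end J55 → 0
Peak is 3, at Nov 6 08:00 (J53, J54, J55).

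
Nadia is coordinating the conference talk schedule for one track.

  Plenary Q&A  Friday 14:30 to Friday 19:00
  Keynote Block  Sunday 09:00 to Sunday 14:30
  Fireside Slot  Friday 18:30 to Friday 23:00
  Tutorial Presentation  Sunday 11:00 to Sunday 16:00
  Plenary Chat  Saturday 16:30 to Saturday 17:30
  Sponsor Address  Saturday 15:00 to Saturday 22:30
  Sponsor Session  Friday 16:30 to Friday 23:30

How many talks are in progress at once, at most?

3

Sort all start/end points and keep a running count:
Friday 14:30 start Plenary Q&A → 1
Friday 16:30 start Sponsor Session → 2
Friday 18:30 start Fireside Slot → 3
Friday 19:00 end Plenary Q&A → 2
Friday 23:00 end Fireside Slot → 1
Friday 23:30 end Sponsor Session → 0
Saturday 15:00 start Sponsor Address → 1
Saturday 16:30 start Plenary Chat → 2
Saturday 17:30 end Plenary Chat → 1
Saturday 22:30 end Sponsor Address → 0
Sunday 09:00 start Keynote Block → 1
Sunday 11:00 start Tutorial Presentation → 2
Sunday 14:30 end Keynote Block → 1
Sunday 16:00 end Tutorial Presentation → 0
Peak is 3, at Friday 18:30 (Fireside Slot, Plenary Q&A, Sponsor Session).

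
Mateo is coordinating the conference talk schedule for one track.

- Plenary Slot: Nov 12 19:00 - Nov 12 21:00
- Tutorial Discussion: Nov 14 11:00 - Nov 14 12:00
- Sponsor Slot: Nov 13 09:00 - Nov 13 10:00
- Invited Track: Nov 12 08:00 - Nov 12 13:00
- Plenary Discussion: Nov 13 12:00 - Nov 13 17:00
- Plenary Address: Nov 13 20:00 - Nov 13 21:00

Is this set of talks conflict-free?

Sorted by start: Invited Track, Plenary Slot, Sponsor Slot, Plenary Discussion, Plenary Address, Tutorial Discussion.
Plenary Slot starts after Invited Track ends; Invited Track is clear from here.
Sponsor Slot starts after Plenary Slot ends; Plenary Slot is clear from here.
Plenary Discussion starts after Sponsor Slot ends; Sponsor Slot is clear from here.
Plenary Address starts after Plenary Discussion ends; Plenary Discussion is clear from here.
Tutorial Discussion starts after Plenary Address ends.
Every pair is clear; the schedule has no overlaps.

Yes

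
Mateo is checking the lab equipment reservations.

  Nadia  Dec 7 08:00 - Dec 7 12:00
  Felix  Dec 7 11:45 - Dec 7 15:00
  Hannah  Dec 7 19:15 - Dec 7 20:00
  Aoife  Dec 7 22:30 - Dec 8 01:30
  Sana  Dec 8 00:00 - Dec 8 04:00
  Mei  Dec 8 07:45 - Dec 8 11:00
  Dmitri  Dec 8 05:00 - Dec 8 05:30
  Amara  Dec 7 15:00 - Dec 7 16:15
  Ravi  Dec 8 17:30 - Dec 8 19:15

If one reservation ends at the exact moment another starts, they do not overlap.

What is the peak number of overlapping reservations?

Walk through starts and ends in time order (an end at T is processed before a start at T):
Dec 7 08:00 start Nadia → 1
Dec 7 11:45 start Felix → 2
Dec 7 12:00 end Nadia → 1
Dec 7 15:00 end Felix → 0
Dec 7 15:00 start Amara → 1
Dec 7 16:15 end Amara → 0
Dec 7 19:15 start Hannah → 1
Dec 7 20:00 end Hannah → 0
Dec 7 22:30 start Aoife → 1
Dec 8 00:00 start Sana → 2
Dec 8 01:30 end Aoife → 1
Dec 8 04:00 end Sana → 0
Dec 8 05:00 start Dmitri → 1
Dec 8 05:30 end Dmitri → 0
Dec 8 07:45 start Mei → 1
Dec 8 11:00 end Mei → 0
Dec 8 17:30 start Ravi → 1
Dec 8 19:15 end Ravi → 0
Peak is 2, at Dec 7 11:45 (Felix, Nadia).

2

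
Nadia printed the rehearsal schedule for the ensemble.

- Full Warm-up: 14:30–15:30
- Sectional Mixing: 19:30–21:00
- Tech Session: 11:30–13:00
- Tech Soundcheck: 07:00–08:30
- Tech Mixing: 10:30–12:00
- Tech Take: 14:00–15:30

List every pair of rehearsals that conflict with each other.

Full Warm-up & Tech Take, Tech Mixing & Tech Session

Check each pair: they overlap iff neither finishes before the other starts.
Sorted by start: Tech Soundcheck, Tech Mixing, Tech Session, Tech Take, Full Warm-up, Sectional Mixing.
Tech Mixing starts after Tech Soundcheck ends — done with Tech Soundcheck.
Tech Session starts before Tech Mixing ends → Tech Mixing and Tech Session overlap.
Tech Take starts after Tech Mixing ends — done with Tech Mixing.
Tech Take starts after Tech Session ends — done with Tech Session.
Full Warm-up starts before Tech Take ends → Tech Take and Full Warm-up overlap.
Sectional Mixing starts after Tech Take ends.
Sectional Mixing starts after Full Warm-up ends.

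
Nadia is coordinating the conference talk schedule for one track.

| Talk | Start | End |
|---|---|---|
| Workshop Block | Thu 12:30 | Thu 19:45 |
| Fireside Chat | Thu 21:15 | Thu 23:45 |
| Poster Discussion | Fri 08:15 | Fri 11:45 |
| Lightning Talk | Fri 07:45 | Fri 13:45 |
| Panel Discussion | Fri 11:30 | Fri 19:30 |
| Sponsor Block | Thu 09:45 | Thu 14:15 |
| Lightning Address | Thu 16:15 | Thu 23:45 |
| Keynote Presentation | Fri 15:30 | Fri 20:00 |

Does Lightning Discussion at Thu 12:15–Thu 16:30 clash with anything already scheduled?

Yes — it overlaps Lightning Address, Sponsor Block, Workshop Block

Sponsor Block: starts Thu 09:45 before Lightning Discussion ends Thu 16:30, and ends Thu 14:15 after Lightning Discussion starts Thu 12:15 → overlap.
Workshop Block: starts Thu 12:30 before Lightning Discussion ends Thu 16:30, and ends Thu 19:45 after Lightning Discussion starts Thu 12:15 → overlap.
Lightning Address: starts Thu 16:15 before Lightning Discussion ends Thu 16:30, and ends Thu 23:45 after Lightning Discussion starts Thu 12:15 → overlap.
Fireside Chat: starts Thu 21:15 at or after Lightning Discussion ends Thu 16:30 → clear.
Lightning Talk: starts Fri 07:45 at or after Lightning Discussion ends Thu 16:30 → clear.
Poster Discussion: starts Fri 08:15 at or after Lightning Discussion ends Thu 16:30 → clear.
Panel Discussion: starts Fri 11:30 at or after Lightning Discussion ends Thu 16:30 → clear.
Keynote Presentation: starts Fri 15:30 at or after Lightning Discussion ends Thu 16:30 → clear.
Lightning Discussion overlaps Lightning Address, Sponsor Block, Workshop Block.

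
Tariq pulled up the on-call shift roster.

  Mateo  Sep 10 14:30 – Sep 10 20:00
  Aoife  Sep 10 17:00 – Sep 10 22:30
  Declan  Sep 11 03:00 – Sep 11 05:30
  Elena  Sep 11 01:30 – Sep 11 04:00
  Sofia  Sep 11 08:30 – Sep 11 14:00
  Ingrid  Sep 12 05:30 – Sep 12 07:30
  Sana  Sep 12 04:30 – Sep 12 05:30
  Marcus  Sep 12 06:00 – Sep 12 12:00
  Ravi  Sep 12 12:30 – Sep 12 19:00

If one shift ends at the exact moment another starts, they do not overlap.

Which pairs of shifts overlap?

Sorted by start: Mateo, Aoife, Elena, Declan, Sofia, Sana, Ingrid, Marcus, Ravi.
Aoife starts before Mateo ends → Mateo and Aoife overlap.
Elena starts after Mateo ends; Mateo is clear from here.
Elena starts after Aoife ends; Aoife is clear from here.
Declan starts before Elena ends → Elena and Declan overlap.
Sofia starts after Elena ends; Elena is clear from here.
Sofia starts after Declan ends; Declan is clear from here.
Sana starts after Sofia ends; Sofia is clear from here.
Ingrid starts exactly when Sana ends (back-to-back, no overlap); Sana is clear from here.
Marcus starts before Ingrid ends → Ingrid and Marcus overlap.
Ravi starts after Ingrid ends.
Ravi starts after Marcus ends.

Aoife & Mateo, Declan & Elena, Ingrid & Marcus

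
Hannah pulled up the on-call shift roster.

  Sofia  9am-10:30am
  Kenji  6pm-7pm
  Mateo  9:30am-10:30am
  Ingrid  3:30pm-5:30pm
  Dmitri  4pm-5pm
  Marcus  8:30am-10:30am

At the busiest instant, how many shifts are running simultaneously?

3

Walk through starts and ends in time order (an end at T is processed before a start at T):
8:30am start Marcus → 1
9am start Sofia → 2
9:30am start Mateo → 3
10:30am end Marcus → 2
10:30am end Mateo → 1
10:30am end Sofia → 0
3:30pm start Ingrid → 1
4pm start Dmitri → 2
5pm end Dmitri → 1
5:30pm end Ingrid → 0
6pm start Kenji → 1
7pm end Kenji → 0
Peak is 3, at 9:30am (Marcus, Mateo, Sofia).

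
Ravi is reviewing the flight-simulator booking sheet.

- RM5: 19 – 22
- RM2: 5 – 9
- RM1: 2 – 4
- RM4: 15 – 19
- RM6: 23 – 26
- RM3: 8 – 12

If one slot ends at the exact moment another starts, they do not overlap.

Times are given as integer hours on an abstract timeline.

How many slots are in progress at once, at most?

2

Sweep the timeline, counting +1 at each start and −1 at each end (ends before starts at a tie):
2 start RM1 → 1
4 end RM1 → 0
5 start RM2 → 1
8 start RM3 → 2
9 end RM2 → 1
12 end RM3 → 0
15 start RM4 → 1
19 end RM4 → 0
19 start RM5 → 1
22 end RM5 → 0
23 start RM6 → 1
26 end RM6 → 0
Peak is 2, at 8 (RM2, RM3).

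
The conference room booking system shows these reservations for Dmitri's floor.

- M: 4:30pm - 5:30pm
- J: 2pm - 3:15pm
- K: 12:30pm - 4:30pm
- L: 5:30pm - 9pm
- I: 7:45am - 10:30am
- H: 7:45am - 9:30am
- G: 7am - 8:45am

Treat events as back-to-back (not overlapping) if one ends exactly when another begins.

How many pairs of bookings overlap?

Sorted by start: G, H, I, K, J, M, L.
H starts before G ends → G and H overlap.
I starts before G ends → G and I overlap.
K starts after G ends — done with G.
I starts before H ends → H and I overlap.
K starts after H ends — done with H.
K starts after I ends — done with I.
J starts before K ends → K and J overlap.
M starts exactly when K ends (back-to-back, no overlap) — done with K.
M starts after J ends — done with J.
L starts exactly when M ends (back-to-back, no overlap).
Overlapping pairs: G & H, G & I, H & I, J & K — 4 in total.

4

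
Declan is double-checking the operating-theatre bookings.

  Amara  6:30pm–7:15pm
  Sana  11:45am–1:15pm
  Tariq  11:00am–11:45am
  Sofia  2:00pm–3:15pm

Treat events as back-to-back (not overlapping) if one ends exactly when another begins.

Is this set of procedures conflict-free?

Yes

Sorted by start: Tariq, Sana, Sofia, Amara.
Sana starts exactly when Tariq ends (back-to-back, no overlap), so Tariq has no further overlaps.
Sofia starts after Sana ends, so Sana has no further overlaps.
Amara starts after Sofia ends.
Every pair is clear; the schedule has no overlaps.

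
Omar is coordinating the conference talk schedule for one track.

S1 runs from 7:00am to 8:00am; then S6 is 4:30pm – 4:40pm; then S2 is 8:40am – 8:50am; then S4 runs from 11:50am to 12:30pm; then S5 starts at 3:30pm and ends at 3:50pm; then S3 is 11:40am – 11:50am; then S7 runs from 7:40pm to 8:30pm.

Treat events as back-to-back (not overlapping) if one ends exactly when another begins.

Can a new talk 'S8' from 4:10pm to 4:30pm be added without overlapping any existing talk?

S1: ends 8:00am at or before S8 starts 4:10pm → clear.
S2: ends 8:50am at or before S8 starts 4:10pm → clear.
S3: ends 11:50am at or before S8 starts 4:10pm → clear.
S4: ends 12:30pm at or before S8 starts 4:10pm → clear.
S5: ends 3:50pm at or before S8 starts 4:10pm → clear.
S6: starts 4:30pm at or after S8 ends 4:30pm → clear.
S7: starts 7:40pm at or after S8 ends 4:30pm → clear.

Yes — the slot is free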